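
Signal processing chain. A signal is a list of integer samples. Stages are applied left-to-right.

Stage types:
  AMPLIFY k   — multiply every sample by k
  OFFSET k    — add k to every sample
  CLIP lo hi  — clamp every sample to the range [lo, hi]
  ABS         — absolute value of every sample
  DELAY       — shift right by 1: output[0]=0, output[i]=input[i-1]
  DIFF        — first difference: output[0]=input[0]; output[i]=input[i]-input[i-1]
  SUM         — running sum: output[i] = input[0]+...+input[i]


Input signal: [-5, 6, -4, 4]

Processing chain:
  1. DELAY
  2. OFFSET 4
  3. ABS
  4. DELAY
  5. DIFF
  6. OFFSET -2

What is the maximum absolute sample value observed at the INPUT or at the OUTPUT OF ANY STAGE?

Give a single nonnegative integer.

Answer: 10

Derivation:
Input: [-5, 6, -4, 4] (max |s|=6)
Stage 1 (DELAY): [0, -5, 6, -4] = [0, -5, 6, -4] -> [0, -5, 6, -4] (max |s|=6)
Stage 2 (OFFSET 4): 0+4=4, -5+4=-1, 6+4=10, -4+4=0 -> [4, -1, 10, 0] (max |s|=10)
Stage 3 (ABS): |4|=4, |-1|=1, |10|=10, |0|=0 -> [4, 1, 10, 0] (max |s|=10)
Stage 4 (DELAY): [0, 4, 1, 10] = [0, 4, 1, 10] -> [0, 4, 1, 10] (max |s|=10)
Stage 5 (DIFF): s[0]=0, 4-0=4, 1-4=-3, 10-1=9 -> [0, 4, -3, 9] (max |s|=9)
Stage 6 (OFFSET -2): 0+-2=-2, 4+-2=2, -3+-2=-5, 9+-2=7 -> [-2, 2, -5, 7] (max |s|=7)
Overall max amplitude: 10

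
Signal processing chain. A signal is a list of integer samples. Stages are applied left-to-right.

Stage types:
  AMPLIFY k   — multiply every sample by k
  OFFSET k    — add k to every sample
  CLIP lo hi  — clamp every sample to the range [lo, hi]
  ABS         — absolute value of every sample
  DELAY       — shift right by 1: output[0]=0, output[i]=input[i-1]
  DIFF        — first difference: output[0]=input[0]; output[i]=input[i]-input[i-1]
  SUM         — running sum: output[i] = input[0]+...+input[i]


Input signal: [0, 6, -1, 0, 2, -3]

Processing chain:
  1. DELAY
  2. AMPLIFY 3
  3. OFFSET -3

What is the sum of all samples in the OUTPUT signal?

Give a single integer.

Input: [0, 6, -1, 0, 2, -3]
Stage 1 (DELAY): [0, 0, 6, -1, 0, 2] = [0, 0, 6, -1, 0, 2] -> [0, 0, 6, -1, 0, 2]
Stage 2 (AMPLIFY 3): 0*3=0, 0*3=0, 6*3=18, -1*3=-3, 0*3=0, 2*3=6 -> [0, 0, 18, -3, 0, 6]
Stage 3 (OFFSET -3): 0+-3=-3, 0+-3=-3, 18+-3=15, -3+-3=-6, 0+-3=-3, 6+-3=3 -> [-3, -3, 15, -6, -3, 3]
Output sum: 3

Answer: 3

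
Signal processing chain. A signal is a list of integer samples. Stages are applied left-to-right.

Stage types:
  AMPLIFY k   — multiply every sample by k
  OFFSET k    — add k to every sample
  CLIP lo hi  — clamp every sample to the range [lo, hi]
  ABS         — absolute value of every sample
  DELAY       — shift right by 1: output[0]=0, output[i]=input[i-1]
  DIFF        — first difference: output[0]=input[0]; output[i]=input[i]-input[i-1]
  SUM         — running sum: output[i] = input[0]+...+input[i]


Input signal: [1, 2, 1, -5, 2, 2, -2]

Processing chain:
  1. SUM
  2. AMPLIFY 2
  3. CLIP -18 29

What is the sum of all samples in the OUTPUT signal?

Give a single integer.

Input: [1, 2, 1, -5, 2, 2, -2]
Stage 1 (SUM): sum[0..0]=1, sum[0..1]=3, sum[0..2]=4, sum[0..3]=-1, sum[0..4]=1, sum[0..5]=3, sum[0..6]=1 -> [1, 3, 4, -1, 1, 3, 1]
Stage 2 (AMPLIFY 2): 1*2=2, 3*2=6, 4*2=8, -1*2=-2, 1*2=2, 3*2=6, 1*2=2 -> [2, 6, 8, -2, 2, 6, 2]
Stage 3 (CLIP -18 29): clip(2,-18,29)=2, clip(6,-18,29)=6, clip(8,-18,29)=8, clip(-2,-18,29)=-2, clip(2,-18,29)=2, clip(6,-18,29)=6, clip(2,-18,29)=2 -> [2, 6, 8, -2, 2, 6, 2]
Output sum: 24

Answer: 24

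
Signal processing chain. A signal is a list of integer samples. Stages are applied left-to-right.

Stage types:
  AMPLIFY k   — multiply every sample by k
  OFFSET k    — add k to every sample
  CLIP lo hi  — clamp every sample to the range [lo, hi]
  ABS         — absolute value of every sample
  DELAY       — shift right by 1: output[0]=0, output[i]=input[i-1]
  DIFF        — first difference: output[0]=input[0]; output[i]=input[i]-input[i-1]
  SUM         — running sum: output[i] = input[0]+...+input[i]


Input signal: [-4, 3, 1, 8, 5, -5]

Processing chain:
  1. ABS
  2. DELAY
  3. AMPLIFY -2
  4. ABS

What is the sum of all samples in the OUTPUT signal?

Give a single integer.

Input: [-4, 3, 1, 8, 5, -5]
Stage 1 (ABS): |-4|=4, |3|=3, |1|=1, |8|=8, |5|=5, |-5|=5 -> [4, 3, 1, 8, 5, 5]
Stage 2 (DELAY): [0, 4, 3, 1, 8, 5] = [0, 4, 3, 1, 8, 5] -> [0, 4, 3, 1, 8, 5]
Stage 3 (AMPLIFY -2): 0*-2=0, 4*-2=-8, 3*-2=-6, 1*-2=-2, 8*-2=-16, 5*-2=-10 -> [0, -8, -6, -2, -16, -10]
Stage 4 (ABS): |0|=0, |-8|=8, |-6|=6, |-2|=2, |-16|=16, |-10|=10 -> [0, 8, 6, 2, 16, 10]
Output sum: 42

Answer: 42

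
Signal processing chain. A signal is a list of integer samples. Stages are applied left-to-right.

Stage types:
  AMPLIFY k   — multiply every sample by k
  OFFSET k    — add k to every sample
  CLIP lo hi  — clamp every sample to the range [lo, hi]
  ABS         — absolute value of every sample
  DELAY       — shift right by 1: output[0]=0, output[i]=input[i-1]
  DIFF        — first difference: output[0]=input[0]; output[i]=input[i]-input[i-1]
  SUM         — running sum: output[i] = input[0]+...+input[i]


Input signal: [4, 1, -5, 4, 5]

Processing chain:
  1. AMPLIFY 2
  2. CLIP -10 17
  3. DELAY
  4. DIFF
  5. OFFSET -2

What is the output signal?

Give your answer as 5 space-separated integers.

Input: [4, 1, -5, 4, 5]
Stage 1 (AMPLIFY 2): 4*2=8, 1*2=2, -5*2=-10, 4*2=8, 5*2=10 -> [8, 2, -10, 8, 10]
Stage 2 (CLIP -10 17): clip(8,-10,17)=8, clip(2,-10,17)=2, clip(-10,-10,17)=-10, clip(8,-10,17)=8, clip(10,-10,17)=10 -> [8, 2, -10, 8, 10]
Stage 3 (DELAY): [0, 8, 2, -10, 8] = [0, 8, 2, -10, 8] -> [0, 8, 2, -10, 8]
Stage 4 (DIFF): s[0]=0, 8-0=8, 2-8=-6, -10-2=-12, 8--10=18 -> [0, 8, -6, -12, 18]
Stage 5 (OFFSET -2): 0+-2=-2, 8+-2=6, -6+-2=-8, -12+-2=-14, 18+-2=16 -> [-2, 6, -8, -14, 16]

Answer: -2 6 -8 -14 16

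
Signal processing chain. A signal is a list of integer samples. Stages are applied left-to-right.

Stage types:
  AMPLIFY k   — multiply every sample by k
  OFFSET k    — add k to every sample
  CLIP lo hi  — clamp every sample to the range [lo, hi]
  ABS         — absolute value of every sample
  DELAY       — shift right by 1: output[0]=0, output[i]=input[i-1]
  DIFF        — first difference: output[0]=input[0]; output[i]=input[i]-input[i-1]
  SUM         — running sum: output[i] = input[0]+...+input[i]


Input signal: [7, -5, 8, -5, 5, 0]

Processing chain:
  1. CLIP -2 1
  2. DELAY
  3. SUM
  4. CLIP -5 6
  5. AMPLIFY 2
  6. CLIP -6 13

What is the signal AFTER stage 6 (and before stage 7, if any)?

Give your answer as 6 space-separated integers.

Input: [7, -5, 8, -5, 5, 0]
Stage 1 (CLIP -2 1): clip(7,-2,1)=1, clip(-5,-2,1)=-2, clip(8,-2,1)=1, clip(-5,-2,1)=-2, clip(5,-2,1)=1, clip(0,-2,1)=0 -> [1, -2, 1, -2, 1, 0]
Stage 2 (DELAY): [0, 1, -2, 1, -2, 1] = [0, 1, -2, 1, -2, 1] -> [0, 1, -2, 1, -2, 1]
Stage 3 (SUM): sum[0..0]=0, sum[0..1]=1, sum[0..2]=-1, sum[0..3]=0, sum[0..4]=-2, sum[0..5]=-1 -> [0, 1, -1, 0, -2, -1]
Stage 4 (CLIP -5 6): clip(0,-5,6)=0, clip(1,-5,6)=1, clip(-1,-5,6)=-1, clip(0,-5,6)=0, clip(-2,-5,6)=-2, clip(-1,-5,6)=-1 -> [0, 1, -1, 0, -2, -1]
Stage 5 (AMPLIFY 2): 0*2=0, 1*2=2, -1*2=-2, 0*2=0, -2*2=-4, -1*2=-2 -> [0, 2, -2, 0, -4, -2]
Stage 6 (CLIP -6 13): clip(0,-6,13)=0, clip(2,-6,13)=2, clip(-2,-6,13)=-2, clip(0,-6,13)=0, clip(-4,-6,13)=-4, clip(-2,-6,13)=-2 -> [0, 2, -2, 0, -4, -2]

Answer: 0 2 -2 0 -4 -2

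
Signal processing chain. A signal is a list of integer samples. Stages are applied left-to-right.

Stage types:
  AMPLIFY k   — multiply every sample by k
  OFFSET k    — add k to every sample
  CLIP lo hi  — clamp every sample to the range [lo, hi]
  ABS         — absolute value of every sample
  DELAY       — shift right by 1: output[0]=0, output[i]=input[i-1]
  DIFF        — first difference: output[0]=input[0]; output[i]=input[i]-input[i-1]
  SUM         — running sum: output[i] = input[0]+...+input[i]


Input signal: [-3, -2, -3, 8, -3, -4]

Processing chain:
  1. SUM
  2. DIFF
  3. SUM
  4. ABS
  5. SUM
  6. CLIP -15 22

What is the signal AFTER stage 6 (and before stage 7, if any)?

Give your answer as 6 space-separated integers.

Answer: 3 8 16 16 19 22

Derivation:
Input: [-3, -2, -3, 8, -3, -4]
Stage 1 (SUM): sum[0..0]=-3, sum[0..1]=-5, sum[0..2]=-8, sum[0..3]=0, sum[0..4]=-3, sum[0..5]=-7 -> [-3, -5, -8, 0, -3, -7]
Stage 2 (DIFF): s[0]=-3, -5--3=-2, -8--5=-3, 0--8=8, -3-0=-3, -7--3=-4 -> [-3, -2, -3, 8, -3, -4]
Stage 3 (SUM): sum[0..0]=-3, sum[0..1]=-5, sum[0..2]=-8, sum[0..3]=0, sum[0..4]=-3, sum[0..5]=-7 -> [-3, -5, -8, 0, -3, -7]
Stage 4 (ABS): |-3|=3, |-5|=5, |-8|=8, |0|=0, |-3|=3, |-7|=7 -> [3, 5, 8, 0, 3, 7]
Stage 5 (SUM): sum[0..0]=3, sum[0..1]=8, sum[0..2]=16, sum[0..3]=16, sum[0..4]=19, sum[0..5]=26 -> [3, 8, 16, 16, 19, 26]
Stage 6 (CLIP -15 22): clip(3,-15,22)=3, clip(8,-15,22)=8, clip(16,-15,22)=16, clip(16,-15,22)=16, clip(19,-15,22)=19, clip(26,-15,22)=22 -> [3, 8, 16, 16, 19, 22]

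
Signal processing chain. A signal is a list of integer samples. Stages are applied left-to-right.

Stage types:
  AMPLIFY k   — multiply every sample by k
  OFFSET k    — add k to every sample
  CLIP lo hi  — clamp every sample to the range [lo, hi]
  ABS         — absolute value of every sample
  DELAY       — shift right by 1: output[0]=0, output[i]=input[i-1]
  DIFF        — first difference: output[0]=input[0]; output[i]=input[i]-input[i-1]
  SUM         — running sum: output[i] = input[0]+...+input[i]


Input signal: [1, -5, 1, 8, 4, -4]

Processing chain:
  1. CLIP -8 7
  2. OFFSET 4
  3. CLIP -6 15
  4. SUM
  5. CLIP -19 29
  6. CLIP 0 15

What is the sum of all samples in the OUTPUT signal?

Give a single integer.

Answer: 63

Derivation:
Input: [1, -5, 1, 8, 4, -4]
Stage 1 (CLIP -8 7): clip(1,-8,7)=1, clip(-5,-8,7)=-5, clip(1,-8,7)=1, clip(8,-8,7)=7, clip(4,-8,7)=4, clip(-4,-8,7)=-4 -> [1, -5, 1, 7, 4, -4]
Stage 2 (OFFSET 4): 1+4=5, -5+4=-1, 1+4=5, 7+4=11, 4+4=8, -4+4=0 -> [5, -1, 5, 11, 8, 0]
Stage 3 (CLIP -6 15): clip(5,-6,15)=5, clip(-1,-6,15)=-1, clip(5,-6,15)=5, clip(11,-6,15)=11, clip(8,-6,15)=8, clip(0,-6,15)=0 -> [5, -1, 5, 11, 8, 0]
Stage 4 (SUM): sum[0..0]=5, sum[0..1]=4, sum[0..2]=9, sum[0..3]=20, sum[0..4]=28, sum[0..5]=28 -> [5, 4, 9, 20, 28, 28]
Stage 5 (CLIP -19 29): clip(5,-19,29)=5, clip(4,-19,29)=4, clip(9,-19,29)=9, clip(20,-19,29)=20, clip(28,-19,29)=28, clip(28,-19,29)=28 -> [5, 4, 9, 20, 28, 28]
Stage 6 (CLIP 0 15): clip(5,0,15)=5, clip(4,0,15)=4, clip(9,0,15)=9, clip(20,0,15)=15, clip(28,0,15)=15, clip(28,0,15)=15 -> [5, 4, 9, 15, 15, 15]
Output sum: 63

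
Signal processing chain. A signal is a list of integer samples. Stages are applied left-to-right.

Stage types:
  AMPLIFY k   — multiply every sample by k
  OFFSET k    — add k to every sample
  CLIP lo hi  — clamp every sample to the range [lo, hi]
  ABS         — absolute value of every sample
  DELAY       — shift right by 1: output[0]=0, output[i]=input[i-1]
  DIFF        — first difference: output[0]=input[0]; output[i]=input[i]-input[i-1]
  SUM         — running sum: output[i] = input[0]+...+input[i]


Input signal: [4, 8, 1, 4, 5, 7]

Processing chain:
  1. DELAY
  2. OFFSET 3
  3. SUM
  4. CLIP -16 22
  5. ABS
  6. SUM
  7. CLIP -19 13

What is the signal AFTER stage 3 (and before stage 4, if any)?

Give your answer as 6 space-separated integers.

Input: [4, 8, 1, 4, 5, 7]
Stage 1 (DELAY): [0, 4, 8, 1, 4, 5] = [0, 4, 8, 1, 4, 5] -> [0, 4, 8, 1, 4, 5]
Stage 2 (OFFSET 3): 0+3=3, 4+3=7, 8+3=11, 1+3=4, 4+3=7, 5+3=8 -> [3, 7, 11, 4, 7, 8]
Stage 3 (SUM): sum[0..0]=3, sum[0..1]=10, sum[0..2]=21, sum[0..3]=25, sum[0..4]=32, sum[0..5]=40 -> [3, 10, 21, 25, 32, 40]

Answer: 3 10 21 25 32 40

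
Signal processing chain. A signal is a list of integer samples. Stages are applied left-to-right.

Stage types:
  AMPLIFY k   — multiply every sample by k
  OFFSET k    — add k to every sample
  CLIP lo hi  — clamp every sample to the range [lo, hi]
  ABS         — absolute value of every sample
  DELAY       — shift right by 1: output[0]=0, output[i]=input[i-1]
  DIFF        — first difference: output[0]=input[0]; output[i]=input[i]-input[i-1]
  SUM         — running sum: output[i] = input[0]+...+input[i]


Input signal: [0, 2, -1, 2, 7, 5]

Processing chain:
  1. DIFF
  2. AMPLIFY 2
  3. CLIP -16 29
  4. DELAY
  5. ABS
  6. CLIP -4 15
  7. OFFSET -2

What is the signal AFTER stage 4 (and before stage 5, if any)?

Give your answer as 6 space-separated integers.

Input: [0, 2, -1, 2, 7, 5]
Stage 1 (DIFF): s[0]=0, 2-0=2, -1-2=-3, 2--1=3, 7-2=5, 5-7=-2 -> [0, 2, -3, 3, 5, -2]
Stage 2 (AMPLIFY 2): 0*2=0, 2*2=4, -3*2=-6, 3*2=6, 5*2=10, -2*2=-4 -> [0, 4, -6, 6, 10, -4]
Stage 3 (CLIP -16 29): clip(0,-16,29)=0, clip(4,-16,29)=4, clip(-6,-16,29)=-6, clip(6,-16,29)=6, clip(10,-16,29)=10, clip(-4,-16,29)=-4 -> [0, 4, -6, 6, 10, -4]
Stage 4 (DELAY): [0, 0, 4, -6, 6, 10] = [0, 0, 4, -6, 6, 10] -> [0, 0, 4, -6, 6, 10]

Answer: 0 0 4 -6 6 10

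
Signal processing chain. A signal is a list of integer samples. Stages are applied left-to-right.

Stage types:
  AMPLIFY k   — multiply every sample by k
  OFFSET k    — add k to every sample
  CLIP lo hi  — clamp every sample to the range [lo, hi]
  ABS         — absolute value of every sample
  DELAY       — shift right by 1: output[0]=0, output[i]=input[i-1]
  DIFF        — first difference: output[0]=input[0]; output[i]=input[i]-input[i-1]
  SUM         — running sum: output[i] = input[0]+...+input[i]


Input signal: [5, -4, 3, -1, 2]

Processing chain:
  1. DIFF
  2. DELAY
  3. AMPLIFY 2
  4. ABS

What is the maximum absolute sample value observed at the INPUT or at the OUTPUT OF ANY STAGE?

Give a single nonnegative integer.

Answer: 18

Derivation:
Input: [5, -4, 3, -1, 2] (max |s|=5)
Stage 1 (DIFF): s[0]=5, -4-5=-9, 3--4=7, -1-3=-4, 2--1=3 -> [5, -9, 7, -4, 3] (max |s|=9)
Stage 2 (DELAY): [0, 5, -9, 7, -4] = [0, 5, -9, 7, -4] -> [0, 5, -9, 7, -4] (max |s|=9)
Stage 3 (AMPLIFY 2): 0*2=0, 5*2=10, -9*2=-18, 7*2=14, -4*2=-8 -> [0, 10, -18, 14, -8] (max |s|=18)
Stage 4 (ABS): |0|=0, |10|=10, |-18|=18, |14|=14, |-8|=8 -> [0, 10, 18, 14, 8] (max |s|=18)
Overall max amplitude: 18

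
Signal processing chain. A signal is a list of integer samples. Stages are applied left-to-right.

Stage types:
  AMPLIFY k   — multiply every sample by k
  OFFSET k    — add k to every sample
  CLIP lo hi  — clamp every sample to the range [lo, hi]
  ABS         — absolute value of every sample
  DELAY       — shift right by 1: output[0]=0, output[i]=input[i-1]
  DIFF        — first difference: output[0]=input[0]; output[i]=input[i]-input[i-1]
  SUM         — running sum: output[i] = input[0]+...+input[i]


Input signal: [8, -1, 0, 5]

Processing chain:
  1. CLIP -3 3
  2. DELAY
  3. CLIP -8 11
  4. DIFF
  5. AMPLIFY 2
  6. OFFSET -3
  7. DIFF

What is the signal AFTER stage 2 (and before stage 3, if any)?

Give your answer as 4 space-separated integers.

Answer: 0 3 -1 0

Derivation:
Input: [8, -1, 0, 5]
Stage 1 (CLIP -3 3): clip(8,-3,3)=3, clip(-1,-3,3)=-1, clip(0,-3,3)=0, clip(5,-3,3)=3 -> [3, -1, 0, 3]
Stage 2 (DELAY): [0, 3, -1, 0] = [0, 3, -1, 0] -> [0, 3, -1, 0]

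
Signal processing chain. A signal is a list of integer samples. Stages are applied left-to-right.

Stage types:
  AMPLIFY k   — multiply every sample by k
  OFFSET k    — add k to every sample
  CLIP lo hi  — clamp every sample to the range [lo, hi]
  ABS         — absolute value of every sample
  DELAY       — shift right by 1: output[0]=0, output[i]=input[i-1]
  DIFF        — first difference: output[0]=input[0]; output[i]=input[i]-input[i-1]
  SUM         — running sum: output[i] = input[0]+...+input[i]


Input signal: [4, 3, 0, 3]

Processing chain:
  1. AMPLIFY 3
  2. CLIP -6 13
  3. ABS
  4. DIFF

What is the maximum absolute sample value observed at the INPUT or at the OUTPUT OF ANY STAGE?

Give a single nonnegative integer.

Input: [4, 3, 0, 3] (max |s|=4)
Stage 1 (AMPLIFY 3): 4*3=12, 3*3=9, 0*3=0, 3*3=9 -> [12, 9, 0, 9] (max |s|=12)
Stage 2 (CLIP -6 13): clip(12,-6,13)=12, clip(9,-6,13)=9, clip(0,-6,13)=0, clip(9,-6,13)=9 -> [12, 9, 0, 9] (max |s|=12)
Stage 3 (ABS): |12|=12, |9|=9, |0|=0, |9|=9 -> [12, 9, 0, 9] (max |s|=12)
Stage 4 (DIFF): s[0]=12, 9-12=-3, 0-9=-9, 9-0=9 -> [12, -3, -9, 9] (max |s|=12)
Overall max amplitude: 12

Answer: 12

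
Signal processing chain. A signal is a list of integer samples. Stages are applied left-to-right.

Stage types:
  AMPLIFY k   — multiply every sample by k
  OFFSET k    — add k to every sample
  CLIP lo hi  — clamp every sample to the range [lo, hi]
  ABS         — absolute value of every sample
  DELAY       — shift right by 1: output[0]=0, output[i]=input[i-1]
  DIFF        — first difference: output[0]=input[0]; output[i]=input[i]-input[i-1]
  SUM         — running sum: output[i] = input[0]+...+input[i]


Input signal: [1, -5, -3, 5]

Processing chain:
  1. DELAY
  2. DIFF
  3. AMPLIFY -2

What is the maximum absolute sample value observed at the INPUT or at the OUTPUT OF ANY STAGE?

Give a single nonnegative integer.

Input: [1, -5, -3, 5] (max |s|=5)
Stage 1 (DELAY): [0, 1, -5, -3] = [0, 1, -5, -3] -> [0, 1, -5, -3] (max |s|=5)
Stage 2 (DIFF): s[0]=0, 1-0=1, -5-1=-6, -3--5=2 -> [0, 1, -6, 2] (max |s|=6)
Stage 3 (AMPLIFY -2): 0*-2=0, 1*-2=-2, -6*-2=12, 2*-2=-4 -> [0, -2, 12, -4] (max |s|=12)
Overall max amplitude: 12

Answer: 12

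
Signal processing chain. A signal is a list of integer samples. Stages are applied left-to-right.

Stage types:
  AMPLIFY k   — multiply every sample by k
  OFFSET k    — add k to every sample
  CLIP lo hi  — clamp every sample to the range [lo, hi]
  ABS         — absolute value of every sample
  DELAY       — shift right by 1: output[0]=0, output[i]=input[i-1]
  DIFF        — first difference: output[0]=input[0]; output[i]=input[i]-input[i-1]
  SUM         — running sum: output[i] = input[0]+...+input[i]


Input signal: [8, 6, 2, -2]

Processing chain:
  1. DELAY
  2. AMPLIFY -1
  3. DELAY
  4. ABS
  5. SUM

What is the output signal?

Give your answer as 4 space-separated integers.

Answer: 0 0 8 14

Derivation:
Input: [8, 6, 2, -2]
Stage 1 (DELAY): [0, 8, 6, 2] = [0, 8, 6, 2] -> [0, 8, 6, 2]
Stage 2 (AMPLIFY -1): 0*-1=0, 8*-1=-8, 6*-1=-6, 2*-1=-2 -> [0, -8, -6, -2]
Stage 3 (DELAY): [0, 0, -8, -6] = [0, 0, -8, -6] -> [0, 0, -8, -6]
Stage 4 (ABS): |0|=0, |0|=0, |-8|=8, |-6|=6 -> [0, 0, 8, 6]
Stage 5 (SUM): sum[0..0]=0, sum[0..1]=0, sum[0..2]=8, sum[0..3]=14 -> [0, 0, 8, 14]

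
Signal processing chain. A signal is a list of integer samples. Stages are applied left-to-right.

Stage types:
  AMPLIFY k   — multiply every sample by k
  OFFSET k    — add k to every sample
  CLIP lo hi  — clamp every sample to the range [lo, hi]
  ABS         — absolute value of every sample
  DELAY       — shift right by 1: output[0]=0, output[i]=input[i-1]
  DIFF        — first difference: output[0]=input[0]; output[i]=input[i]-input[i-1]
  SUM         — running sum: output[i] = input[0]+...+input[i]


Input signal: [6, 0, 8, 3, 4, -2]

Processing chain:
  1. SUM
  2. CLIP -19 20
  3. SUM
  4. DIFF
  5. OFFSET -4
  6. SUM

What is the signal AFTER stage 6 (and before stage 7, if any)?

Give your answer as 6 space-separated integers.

Answer: 2 4 14 27 43 58

Derivation:
Input: [6, 0, 8, 3, 4, -2]
Stage 1 (SUM): sum[0..0]=6, sum[0..1]=6, sum[0..2]=14, sum[0..3]=17, sum[0..4]=21, sum[0..5]=19 -> [6, 6, 14, 17, 21, 19]
Stage 2 (CLIP -19 20): clip(6,-19,20)=6, clip(6,-19,20)=6, clip(14,-19,20)=14, clip(17,-19,20)=17, clip(21,-19,20)=20, clip(19,-19,20)=19 -> [6, 6, 14, 17, 20, 19]
Stage 3 (SUM): sum[0..0]=6, sum[0..1]=12, sum[0..2]=26, sum[0..3]=43, sum[0..4]=63, sum[0..5]=82 -> [6, 12, 26, 43, 63, 82]
Stage 4 (DIFF): s[0]=6, 12-6=6, 26-12=14, 43-26=17, 63-43=20, 82-63=19 -> [6, 6, 14, 17, 20, 19]
Stage 5 (OFFSET -4): 6+-4=2, 6+-4=2, 14+-4=10, 17+-4=13, 20+-4=16, 19+-4=15 -> [2, 2, 10, 13, 16, 15]
Stage 6 (SUM): sum[0..0]=2, sum[0..1]=4, sum[0..2]=14, sum[0..3]=27, sum[0..4]=43, sum[0..5]=58 -> [2, 4, 14, 27, 43, 58]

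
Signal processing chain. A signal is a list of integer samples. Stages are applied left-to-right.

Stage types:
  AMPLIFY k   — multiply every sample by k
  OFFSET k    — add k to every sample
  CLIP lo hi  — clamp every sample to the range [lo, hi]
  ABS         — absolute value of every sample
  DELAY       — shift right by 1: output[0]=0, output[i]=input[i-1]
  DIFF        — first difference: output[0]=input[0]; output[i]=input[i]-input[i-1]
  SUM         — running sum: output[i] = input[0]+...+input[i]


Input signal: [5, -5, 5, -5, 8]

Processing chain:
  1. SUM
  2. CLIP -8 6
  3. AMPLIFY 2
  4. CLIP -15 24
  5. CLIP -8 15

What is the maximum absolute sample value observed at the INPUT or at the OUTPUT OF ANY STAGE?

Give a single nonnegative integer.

Answer: 12

Derivation:
Input: [5, -5, 5, -5, 8] (max |s|=8)
Stage 1 (SUM): sum[0..0]=5, sum[0..1]=0, sum[0..2]=5, sum[0..3]=0, sum[0..4]=8 -> [5, 0, 5, 0, 8] (max |s|=8)
Stage 2 (CLIP -8 6): clip(5,-8,6)=5, clip(0,-8,6)=0, clip(5,-8,6)=5, clip(0,-8,6)=0, clip(8,-8,6)=6 -> [5, 0, 5, 0, 6] (max |s|=6)
Stage 3 (AMPLIFY 2): 5*2=10, 0*2=0, 5*2=10, 0*2=0, 6*2=12 -> [10, 0, 10, 0, 12] (max |s|=12)
Stage 4 (CLIP -15 24): clip(10,-15,24)=10, clip(0,-15,24)=0, clip(10,-15,24)=10, clip(0,-15,24)=0, clip(12,-15,24)=12 -> [10, 0, 10, 0, 12] (max |s|=12)
Stage 5 (CLIP -8 15): clip(10,-8,15)=10, clip(0,-8,15)=0, clip(10,-8,15)=10, clip(0,-8,15)=0, clip(12,-8,15)=12 -> [10, 0, 10, 0, 12] (max |s|=12)
Overall max amplitude: 12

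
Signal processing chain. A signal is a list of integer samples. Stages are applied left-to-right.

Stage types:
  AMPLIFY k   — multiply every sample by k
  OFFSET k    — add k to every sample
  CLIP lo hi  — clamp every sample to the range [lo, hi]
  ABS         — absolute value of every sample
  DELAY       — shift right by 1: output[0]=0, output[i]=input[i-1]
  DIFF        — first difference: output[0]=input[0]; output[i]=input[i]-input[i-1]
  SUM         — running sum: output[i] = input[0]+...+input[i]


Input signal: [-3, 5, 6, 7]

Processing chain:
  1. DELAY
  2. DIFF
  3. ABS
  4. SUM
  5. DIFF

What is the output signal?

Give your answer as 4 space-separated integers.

Input: [-3, 5, 6, 7]
Stage 1 (DELAY): [0, -3, 5, 6] = [0, -3, 5, 6] -> [0, -3, 5, 6]
Stage 2 (DIFF): s[0]=0, -3-0=-3, 5--3=8, 6-5=1 -> [0, -3, 8, 1]
Stage 3 (ABS): |0|=0, |-3|=3, |8|=8, |1|=1 -> [0, 3, 8, 1]
Stage 4 (SUM): sum[0..0]=0, sum[0..1]=3, sum[0..2]=11, sum[0..3]=12 -> [0, 3, 11, 12]
Stage 5 (DIFF): s[0]=0, 3-0=3, 11-3=8, 12-11=1 -> [0, 3, 8, 1]

Answer: 0 3 8 1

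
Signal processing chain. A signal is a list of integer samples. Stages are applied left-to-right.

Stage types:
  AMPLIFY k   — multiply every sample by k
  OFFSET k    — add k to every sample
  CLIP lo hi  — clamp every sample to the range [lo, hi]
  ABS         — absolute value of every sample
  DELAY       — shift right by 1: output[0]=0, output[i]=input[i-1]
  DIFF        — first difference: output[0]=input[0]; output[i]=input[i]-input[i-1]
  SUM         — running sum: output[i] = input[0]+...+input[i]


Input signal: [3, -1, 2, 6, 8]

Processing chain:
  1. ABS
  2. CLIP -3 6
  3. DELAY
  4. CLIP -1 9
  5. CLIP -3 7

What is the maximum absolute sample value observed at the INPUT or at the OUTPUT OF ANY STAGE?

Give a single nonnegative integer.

Answer: 8

Derivation:
Input: [3, -1, 2, 6, 8] (max |s|=8)
Stage 1 (ABS): |3|=3, |-1|=1, |2|=2, |6|=6, |8|=8 -> [3, 1, 2, 6, 8] (max |s|=8)
Stage 2 (CLIP -3 6): clip(3,-3,6)=3, clip(1,-3,6)=1, clip(2,-3,6)=2, clip(6,-3,6)=6, clip(8,-3,6)=6 -> [3, 1, 2, 6, 6] (max |s|=6)
Stage 3 (DELAY): [0, 3, 1, 2, 6] = [0, 3, 1, 2, 6] -> [0, 3, 1, 2, 6] (max |s|=6)
Stage 4 (CLIP -1 9): clip(0,-1,9)=0, clip(3,-1,9)=3, clip(1,-1,9)=1, clip(2,-1,9)=2, clip(6,-1,9)=6 -> [0, 3, 1, 2, 6] (max |s|=6)
Stage 5 (CLIP -3 7): clip(0,-3,7)=0, clip(3,-3,7)=3, clip(1,-3,7)=1, clip(2,-3,7)=2, clip(6,-3,7)=6 -> [0, 3, 1, 2, 6] (max |s|=6)
Overall max amplitude: 8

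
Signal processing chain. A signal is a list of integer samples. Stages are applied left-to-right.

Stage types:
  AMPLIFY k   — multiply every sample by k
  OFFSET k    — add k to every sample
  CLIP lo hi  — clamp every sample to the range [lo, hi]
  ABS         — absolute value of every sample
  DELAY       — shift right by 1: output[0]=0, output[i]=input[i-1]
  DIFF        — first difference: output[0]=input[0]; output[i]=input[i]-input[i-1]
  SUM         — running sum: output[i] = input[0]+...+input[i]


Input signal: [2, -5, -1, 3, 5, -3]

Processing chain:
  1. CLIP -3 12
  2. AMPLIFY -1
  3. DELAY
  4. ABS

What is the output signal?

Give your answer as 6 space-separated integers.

Input: [2, -5, -1, 3, 5, -3]
Stage 1 (CLIP -3 12): clip(2,-3,12)=2, clip(-5,-3,12)=-3, clip(-1,-3,12)=-1, clip(3,-3,12)=3, clip(5,-3,12)=5, clip(-3,-3,12)=-3 -> [2, -3, -1, 3, 5, -3]
Stage 2 (AMPLIFY -1): 2*-1=-2, -3*-1=3, -1*-1=1, 3*-1=-3, 5*-1=-5, -3*-1=3 -> [-2, 3, 1, -3, -5, 3]
Stage 3 (DELAY): [0, -2, 3, 1, -3, -5] = [0, -2, 3, 1, -3, -5] -> [0, -2, 3, 1, -3, -5]
Stage 4 (ABS): |0|=0, |-2|=2, |3|=3, |1|=1, |-3|=3, |-5|=5 -> [0, 2, 3, 1, 3, 5]

Answer: 0 2 3 1 3 5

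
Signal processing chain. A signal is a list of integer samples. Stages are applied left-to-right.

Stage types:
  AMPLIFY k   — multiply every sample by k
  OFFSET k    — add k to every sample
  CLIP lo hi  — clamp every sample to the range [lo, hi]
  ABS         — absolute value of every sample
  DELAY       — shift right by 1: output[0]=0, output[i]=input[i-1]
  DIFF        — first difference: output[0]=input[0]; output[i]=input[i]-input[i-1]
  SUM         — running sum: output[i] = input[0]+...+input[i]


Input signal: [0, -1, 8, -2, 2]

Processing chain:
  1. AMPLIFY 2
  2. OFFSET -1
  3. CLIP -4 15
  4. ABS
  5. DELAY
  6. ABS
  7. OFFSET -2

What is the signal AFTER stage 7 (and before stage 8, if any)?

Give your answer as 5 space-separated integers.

Answer: -2 -1 1 13 2

Derivation:
Input: [0, -1, 8, -2, 2]
Stage 1 (AMPLIFY 2): 0*2=0, -1*2=-2, 8*2=16, -2*2=-4, 2*2=4 -> [0, -2, 16, -4, 4]
Stage 2 (OFFSET -1): 0+-1=-1, -2+-1=-3, 16+-1=15, -4+-1=-5, 4+-1=3 -> [-1, -3, 15, -5, 3]
Stage 3 (CLIP -4 15): clip(-1,-4,15)=-1, clip(-3,-4,15)=-3, clip(15,-4,15)=15, clip(-5,-4,15)=-4, clip(3,-4,15)=3 -> [-1, -3, 15, -4, 3]
Stage 4 (ABS): |-1|=1, |-3|=3, |15|=15, |-4|=4, |3|=3 -> [1, 3, 15, 4, 3]
Stage 5 (DELAY): [0, 1, 3, 15, 4] = [0, 1, 3, 15, 4] -> [0, 1, 3, 15, 4]
Stage 6 (ABS): |0|=0, |1|=1, |3|=3, |15|=15, |4|=4 -> [0, 1, 3, 15, 4]
Stage 7 (OFFSET -2): 0+-2=-2, 1+-2=-1, 3+-2=1, 15+-2=13, 4+-2=2 -> [-2, -1, 1, 13, 2]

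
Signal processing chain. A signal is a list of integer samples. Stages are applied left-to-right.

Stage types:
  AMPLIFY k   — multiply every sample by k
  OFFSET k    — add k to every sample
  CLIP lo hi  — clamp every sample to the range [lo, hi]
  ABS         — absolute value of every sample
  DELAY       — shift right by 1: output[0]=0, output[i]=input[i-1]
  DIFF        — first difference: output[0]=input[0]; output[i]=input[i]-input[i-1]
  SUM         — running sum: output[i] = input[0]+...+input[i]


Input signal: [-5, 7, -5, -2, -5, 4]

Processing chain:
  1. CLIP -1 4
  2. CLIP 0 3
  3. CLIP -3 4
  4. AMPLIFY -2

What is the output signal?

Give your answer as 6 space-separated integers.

Answer: 0 -6 0 0 0 -6

Derivation:
Input: [-5, 7, -5, -2, -5, 4]
Stage 1 (CLIP -1 4): clip(-5,-1,4)=-1, clip(7,-1,4)=4, clip(-5,-1,4)=-1, clip(-2,-1,4)=-1, clip(-5,-1,4)=-1, clip(4,-1,4)=4 -> [-1, 4, -1, -1, -1, 4]
Stage 2 (CLIP 0 3): clip(-1,0,3)=0, clip(4,0,3)=3, clip(-1,0,3)=0, clip(-1,0,3)=0, clip(-1,0,3)=0, clip(4,0,3)=3 -> [0, 3, 0, 0, 0, 3]
Stage 3 (CLIP -3 4): clip(0,-3,4)=0, clip(3,-3,4)=3, clip(0,-3,4)=0, clip(0,-3,4)=0, clip(0,-3,4)=0, clip(3,-3,4)=3 -> [0, 3, 0, 0, 0, 3]
Stage 4 (AMPLIFY -2): 0*-2=0, 3*-2=-6, 0*-2=0, 0*-2=0, 0*-2=0, 3*-2=-6 -> [0, -6, 0, 0, 0, -6]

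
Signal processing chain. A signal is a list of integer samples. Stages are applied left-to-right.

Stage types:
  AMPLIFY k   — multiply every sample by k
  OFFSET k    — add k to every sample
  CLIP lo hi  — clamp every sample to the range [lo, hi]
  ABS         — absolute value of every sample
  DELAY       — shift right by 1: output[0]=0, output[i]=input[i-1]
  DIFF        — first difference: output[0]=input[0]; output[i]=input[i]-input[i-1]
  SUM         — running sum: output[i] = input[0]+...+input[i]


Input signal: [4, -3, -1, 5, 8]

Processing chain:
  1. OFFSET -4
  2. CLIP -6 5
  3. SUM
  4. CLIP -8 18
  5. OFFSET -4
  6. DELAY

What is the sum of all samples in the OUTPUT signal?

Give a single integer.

Input: [4, -3, -1, 5, 8]
Stage 1 (OFFSET -4): 4+-4=0, -3+-4=-7, -1+-4=-5, 5+-4=1, 8+-4=4 -> [0, -7, -5, 1, 4]
Stage 2 (CLIP -6 5): clip(0,-6,5)=0, clip(-7,-6,5)=-6, clip(-5,-6,5)=-5, clip(1,-6,5)=1, clip(4,-6,5)=4 -> [0, -6, -5, 1, 4]
Stage 3 (SUM): sum[0..0]=0, sum[0..1]=-6, sum[0..2]=-11, sum[0..3]=-10, sum[0..4]=-6 -> [0, -6, -11, -10, -6]
Stage 4 (CLIP -8 18): clip(0,-8,18)=0, clip(-6,-8,18)=-6, clip(-11,-8,18)=-8, clip(-10,-8,18)=-8, clip(-6,-8,18)=-6 -> [0, -6, -8, -8, -6]
Stage 5 (OFFSET -4): 0+-4=-4, -6+-4=-10, -8+-4=-12, -8+-4=-12, -6+-4=-10 -> [-4, -10, -12, -12, -10]
Stage 6 (DELAY): [0, -4, -10, -12, -12] = [0, -4, -10, -12, -12] -> [0, -4, -10, -12, -12]
Output sum: -38

Answer: -38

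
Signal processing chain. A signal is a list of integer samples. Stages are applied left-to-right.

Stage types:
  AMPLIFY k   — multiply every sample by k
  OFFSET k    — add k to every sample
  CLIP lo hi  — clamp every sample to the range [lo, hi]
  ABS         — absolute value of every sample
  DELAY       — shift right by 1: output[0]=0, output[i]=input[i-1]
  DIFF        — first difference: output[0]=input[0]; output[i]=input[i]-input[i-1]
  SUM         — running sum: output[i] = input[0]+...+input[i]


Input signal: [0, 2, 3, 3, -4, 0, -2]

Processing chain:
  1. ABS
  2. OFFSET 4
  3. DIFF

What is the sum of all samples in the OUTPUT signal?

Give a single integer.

Answer: 6

Derivation:
Input: [0, 2, 3, 3, -4, 0, -2]
Stage 1 (ABS): |0|=0, |2|=2, |3|=3, |3|=3, |-4|=4, |0|=0, |-2|=2 -> [0, 2, 3, 3, 4, 0, 2]
Stage 2 (OFFSET 4): 0+4=4, 2+4=6, 3+4=7, 3+4=7, 4+4=8, 0+4=4, 2+4=6 -> [4, 6, 7, 7, 8, 4, 6]
Stage 3 (DIFF): s[0]=4, 6-4=2, 7-6=1, 7-7=0, 8-7=1, 4-8=-4, 6-4=2 -> [4, 2, 1, 0, 1, -4, 2]
Output sum: 6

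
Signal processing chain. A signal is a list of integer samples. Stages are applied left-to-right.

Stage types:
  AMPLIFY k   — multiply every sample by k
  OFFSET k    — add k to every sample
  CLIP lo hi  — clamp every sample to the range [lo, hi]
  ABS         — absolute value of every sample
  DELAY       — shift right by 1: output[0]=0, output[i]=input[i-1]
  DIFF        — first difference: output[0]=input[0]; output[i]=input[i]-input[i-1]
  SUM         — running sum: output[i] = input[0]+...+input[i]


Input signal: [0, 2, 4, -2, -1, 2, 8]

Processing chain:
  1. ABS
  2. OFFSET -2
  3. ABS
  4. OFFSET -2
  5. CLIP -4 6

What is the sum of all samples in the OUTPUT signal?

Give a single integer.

Input: [0, 2, 4, -2, -1, 2, 8]
Stage 1 (ABS): |0|=0, |2|=2, |4|=4, |-2|=2, |-1|=1, |2|=2, |8|=8 -> [0, 2, 4, 2, 1, 2, 8]
Stage 2 (OFFSET -2): 0+-2=-2, 2+-2=0, 4+-2=2, 2+-2=0, 1+-2=-1, 2+-2=0, 8+-2=6 -> [-2, 0, 2, 0, -1, 0, 6]
Stage 3 (ABS): |-2|=2, |0|=0, |2|=2, |0|=0, |-1|=1, |0|=0, |6|=6 -> [2, 0, 2, 0, 1, 0, 6]
Stage 4 (OFFSET -2): 2+-2=0, 0+-2=-2, 2+-2=0, 0+-2=-2, 1+-2=-1, 0+-2=-2, 6+-2=4 -> [0, -2, 0, -2, -1, -2, 4]
Stage 5 (CLIP -4 6): clip(0,-4,6)=0, clip(-2,-4,6)=-2, clip(0,-4,6)=0, clip(-2,-4,6)=-2, clip(-1,-4,6)=-1, clip(-2,-4,6)=-2, clip(4,-4,6)=4 -> [0, -2, 0, -2, -1, -2, 4]
Output sum: -3

Answer: -3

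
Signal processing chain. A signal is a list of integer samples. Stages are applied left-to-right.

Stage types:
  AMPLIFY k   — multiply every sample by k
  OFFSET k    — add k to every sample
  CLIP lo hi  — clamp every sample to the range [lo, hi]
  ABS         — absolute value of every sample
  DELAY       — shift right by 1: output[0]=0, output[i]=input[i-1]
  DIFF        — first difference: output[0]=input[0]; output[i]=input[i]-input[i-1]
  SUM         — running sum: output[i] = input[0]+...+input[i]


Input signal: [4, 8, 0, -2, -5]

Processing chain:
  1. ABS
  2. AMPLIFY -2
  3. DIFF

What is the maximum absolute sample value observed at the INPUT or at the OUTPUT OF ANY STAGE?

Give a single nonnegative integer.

Input: [4, 8, 0, -2, -5] (max |s|=8)
Stage 1 (ABS): |4|=4, |8|=8, |0|=0, |-2|=2, |-5|=5 -> [4, 8, 0, 2, 5] (max |s|=8)
Stage 2 (AMPLIFY -2): 4*-2=-8, 8*-2=-16, 0*-2=0, 2*-2=-4, 5*-2=-10 -> [-8, -16, 0, -4, -10] (max |s|=16)
Stage 3 (DIFF): s[0]=-8, -16--8=-8, 0--16=16, -4-0=-4, -10--4=-6 -> [-8, -8, 16, -4, -6] (max |s|=16)
Overall max amplitude: 16

Answer: 16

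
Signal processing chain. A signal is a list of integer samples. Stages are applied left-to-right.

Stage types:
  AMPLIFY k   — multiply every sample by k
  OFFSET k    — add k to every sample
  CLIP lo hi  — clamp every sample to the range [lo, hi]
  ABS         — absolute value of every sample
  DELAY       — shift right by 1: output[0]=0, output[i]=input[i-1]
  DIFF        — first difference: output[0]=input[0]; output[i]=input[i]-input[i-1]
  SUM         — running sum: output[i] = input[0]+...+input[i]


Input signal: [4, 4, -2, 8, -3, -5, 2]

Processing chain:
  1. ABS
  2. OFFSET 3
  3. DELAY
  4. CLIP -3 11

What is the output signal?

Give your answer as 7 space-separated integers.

Answer: 0 7 7 5 11 6 8

Derivation:
Input: [4, 4, -2, 8, -3, -5, 2]
Stage 1 (ABS): |4|=4, |4|=4, |-2|=2, |8|=8, |-3|=3, |-5|=5, |2|=2 -> [4, 4, 2, 8, 3, 5, 2]
Stage 2 (OFFSET 3): 4+3=7, 4+3=7, 2+3=5, 8+3=11, 3+3=6, 5+3=8, 2+3=5 -> [7, 7, 5, 11, 6, 8, 5]
Stage 3 (DELAY): [0, 7, 7, 5, 11, 6, 8] = [0, 7, 7, 5, 11, 6, 8] -> [0, 7, 7, 5, 11, 6, 8]
Stage 4 (CLIP -3 11): clip(0,-3,11)=0, clip(7,-3,11)=7, clip(7,-3,11)=7, clip(5,-3,11)=5, clip(11,-3,11)=11, clip(6,-3,11)=6, clip(8,-3,11)=8 -> [0, 7, 7, 5, 11, 6, 8]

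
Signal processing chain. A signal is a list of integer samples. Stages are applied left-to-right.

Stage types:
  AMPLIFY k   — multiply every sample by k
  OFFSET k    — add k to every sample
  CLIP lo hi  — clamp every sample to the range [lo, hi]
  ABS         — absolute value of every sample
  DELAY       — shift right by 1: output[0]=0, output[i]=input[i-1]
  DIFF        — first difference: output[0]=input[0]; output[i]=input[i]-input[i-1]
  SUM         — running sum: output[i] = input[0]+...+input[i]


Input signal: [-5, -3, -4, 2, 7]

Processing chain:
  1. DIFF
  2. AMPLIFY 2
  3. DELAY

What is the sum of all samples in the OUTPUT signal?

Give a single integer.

Input: [-5, -3, -4, 2, 7]
Stage 1 (DIFF): s[0]=-5, -3--5=2, -4--3=-1, 2--4=6, 7-2=5 -> [-5, 2, -1, 6, 5]
Stage 2 (AMPLIFY 2): -5*2=-10, 2*2=4, -1*2=-2, 6*2=12, 5*2=10 -> [-10, 4, -2, 12, 10]
Stage 3 (DELAY): [0, -10, 4, -2, 12] = [0, -10, 4, -2, 12] -> [0, -10, 4, -2, 12]
Output sum: 4

Answer: 4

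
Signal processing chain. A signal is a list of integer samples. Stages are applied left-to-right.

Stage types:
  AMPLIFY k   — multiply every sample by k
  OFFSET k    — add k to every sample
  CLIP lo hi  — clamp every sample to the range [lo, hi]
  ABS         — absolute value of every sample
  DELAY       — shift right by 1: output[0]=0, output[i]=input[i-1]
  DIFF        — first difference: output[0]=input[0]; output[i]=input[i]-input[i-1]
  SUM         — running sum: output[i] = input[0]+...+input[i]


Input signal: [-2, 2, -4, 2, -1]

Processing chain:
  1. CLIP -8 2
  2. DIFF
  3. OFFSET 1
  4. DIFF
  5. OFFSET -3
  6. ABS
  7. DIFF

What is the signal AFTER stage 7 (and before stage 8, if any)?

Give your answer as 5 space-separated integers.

Answer: 4 -1 10 -4 3

Derivation:
Input: [-2, 2, -4, 2, -1]
Stage 1 (CLIP -8 2): clip(-2,-8,2)=-2, clip(2,-8,2)=2, clip(-4,-8,2)=-4, clip(2,-8,2)=2, clip(-1,-8,2)=-1 -> [-2, 2, -4, 2, -1]
Stage 2 (DIFF): s[0]=-2, 2--2=4, -4-2=-6, 2--4=6, -1-2=-3 -> [-2, 4, -6, 6, -3]
Stage 3 (OFFSET 1): -2+1=-1, 4+1=5, -6+1=-5, 6+1=7, -3+1=-2 -> [-1, 5, -5, 7, -2]
Stage 4 (DIFF): s[0]=-1, 5--1=6, -5-5=-10, 7--5=12, -2-7=-9 -> [-1, 6, -10, 12, -9]
Stage 5 (OFFSET -3): -1+-3=-4, 6+-3=3, -10+-3=-13, 12+-3=9, -9+-3=-12 -> [-4, 3, -13, 9, -12]
Stage 6 (ABS): |-4|=4, |3|=3, |-13|=13, |9|=9, |-12|=12 -> [4, 3, 13, 9, 12]
Stage 7 (DIFF): s[0]=4, 3-4=-1, 13-3=10, 9-13=-4, 12-9=3 -> [4, -1, 10, -4, 3]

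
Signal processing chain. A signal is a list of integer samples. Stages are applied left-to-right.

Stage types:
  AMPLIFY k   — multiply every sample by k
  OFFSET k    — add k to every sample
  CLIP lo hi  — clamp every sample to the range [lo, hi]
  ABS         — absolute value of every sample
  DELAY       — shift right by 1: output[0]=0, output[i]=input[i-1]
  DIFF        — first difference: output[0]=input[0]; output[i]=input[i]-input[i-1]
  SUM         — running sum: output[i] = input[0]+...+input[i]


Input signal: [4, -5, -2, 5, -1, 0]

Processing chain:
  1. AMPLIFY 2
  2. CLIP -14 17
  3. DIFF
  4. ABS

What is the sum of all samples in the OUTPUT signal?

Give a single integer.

Input: [4, -5, -2, 5, -1, 0]
Stage 1 (AMPLIFY 2): 4*2=8, -5*2=-10, -2*2=-4, 5*2=10, -1*2=-2, 0*2=0 -> [8, -10, -4, 10, -2, 0]
Stage 2 (CLIP -14 17): clip(8,-14,17)=8, clip(-10,-14,17)=-10, clip(-4,-14,17)=-4, clip(10,-14,17)=10, clip(-2,-14,17)=-2, clip(0,-14,17)=0 -> [8, -10, -4, 10, -2, 0]
Stage 3 (DIFF): s[0]=8, -10-8=-18, -4--10=6, 10--4=14, -2-10=-12, 0--2=2 -> [8, -18, 6, 14, -12, 2]
Stage 4 (ABS): |8|=8, |-18|=18, |6|=6, |14|=14, |-12|=12, |2|=2 -> [8, 18, 6, 14, 12, 2]
Output sum: 60

Answer: 60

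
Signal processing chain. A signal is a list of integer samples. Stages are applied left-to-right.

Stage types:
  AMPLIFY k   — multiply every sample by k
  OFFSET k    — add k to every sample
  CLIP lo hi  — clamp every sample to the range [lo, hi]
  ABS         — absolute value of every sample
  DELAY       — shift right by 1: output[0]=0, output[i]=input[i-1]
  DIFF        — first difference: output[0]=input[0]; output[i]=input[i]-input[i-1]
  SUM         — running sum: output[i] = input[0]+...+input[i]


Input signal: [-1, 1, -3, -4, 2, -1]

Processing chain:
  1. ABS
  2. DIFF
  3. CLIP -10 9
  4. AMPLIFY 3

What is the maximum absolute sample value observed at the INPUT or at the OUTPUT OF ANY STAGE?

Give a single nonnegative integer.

Input: [-1, 1, -3, -4, 2, -1] (max |s|=4)
Stage 1 (ABS): |-1|=1, |1|=1, |-3|=3, |-4|=4, |2|=2, |-1|=1 -> [1, 1, 3, 4, 2, 1] (max |s|=4)
Stage 2 (DIFF): s[0]=1, 1-1=0, 3-1=2, 4-3=1, 2-4=-2, 1-2=-1 -> [1, 0, 2, 1, -2, -1] (max |s|=2)
Stage 3 (CLIP -10 9): clip(1,-10,9)=1, clip(0,-10,9)=0, clip(2,-10,9)=2, clip(1,-10,9)=1, clip(-2,-10,9)=-2, clip(-1,-10,9)=-1 -> [1, 0, 2, 1, -2, -1] (max |s|=2)
Stage 4 (AMPLIFY 3): 1*3=3, 0*3=0, 2*3=6, 1*3=3, -2*3=-6, -1*3=-3 -> [3, 0, 6, 3, -6, -3] (max |s|=6)
Overall max amplitude: 6

Answer: 6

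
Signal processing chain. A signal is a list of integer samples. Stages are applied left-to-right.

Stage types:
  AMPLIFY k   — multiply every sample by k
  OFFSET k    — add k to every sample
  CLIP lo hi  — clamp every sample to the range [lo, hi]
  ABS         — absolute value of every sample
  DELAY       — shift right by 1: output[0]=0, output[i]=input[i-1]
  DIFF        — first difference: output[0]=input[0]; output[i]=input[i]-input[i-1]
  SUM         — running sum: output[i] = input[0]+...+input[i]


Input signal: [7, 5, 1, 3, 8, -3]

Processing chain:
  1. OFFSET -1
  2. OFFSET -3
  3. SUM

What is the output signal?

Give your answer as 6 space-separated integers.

Input: [7, 5, 1, 3, 8, -3]
Stage 1 (OFFSET -1): 7+-1=6, 5+-1=4, 1+-1=0, 3+-1=2, 8+-1=7, -3+-1=-4 -> [6, 4, 0, 2, 7, -4]
Stage 2 (OFFSET -3): 6+-3=3, 4+-3=1, 0+-3=-3, 2+-3=-1, 7+-3=4, -4+-3=-7 -> [3, 1, -3, -1, 4, -7]
Stage 3 (SUM): sum[0..0]=3, sum[0..1]=4, sum[0..2]=1, sum[0..3]=0, sum[0..4]=4, sum[0..5]=-3 -> [3, 4, 1, 0, 4, -3]

Answer: 3 4 1 0 4 -3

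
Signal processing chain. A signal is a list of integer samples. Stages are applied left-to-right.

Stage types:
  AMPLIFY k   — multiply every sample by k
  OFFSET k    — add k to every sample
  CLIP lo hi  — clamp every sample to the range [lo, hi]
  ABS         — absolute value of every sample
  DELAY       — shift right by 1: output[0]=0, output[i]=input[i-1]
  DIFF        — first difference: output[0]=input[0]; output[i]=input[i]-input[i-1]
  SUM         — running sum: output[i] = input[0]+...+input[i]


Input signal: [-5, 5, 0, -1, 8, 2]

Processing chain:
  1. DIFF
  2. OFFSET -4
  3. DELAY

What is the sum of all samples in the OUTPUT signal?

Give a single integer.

Input: [-5, 5, 0, -1, 8, 2]
Stage 1 (DIFF): s[0]=-5, 5--5=10, 0-5=-5, -1-0=-1, 8--1=9, 2-8=-6 -> [-5, 10, -5, -1, 9, -6]
Stage 2 (OFFSET -4): -5+-4=-9, 10+-4=6, -5+-4=-9, -1+-4=-5, 9+-4=5, -6+-4=-10 -> [-9, 6, -9, -5, 5, -10]
Stage 3 (DELAY): [0, -9, 6, -9, -5, 5] = [0, -9, 6, -9, -5, 5] -> [0, -9, 6, -9, -5, 5]
Output sum: -12

Answer: -12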